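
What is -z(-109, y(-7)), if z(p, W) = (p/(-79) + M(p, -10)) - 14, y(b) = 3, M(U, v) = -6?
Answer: 1471/79 ≈ 18.620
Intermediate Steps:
z(p, W) = -20 - p/79 (z(p, W) = (p/(-79) - 6) - 14 = (p*(-1/79) - 6) - 14 = (-p/79 - 6) - 14 = (-6 - p/79) - 14 = -20 - p/79)
-z(-109, y(-7)) = -(-20 - 1/79*(-109)) = -(-20 + 109/79) = -1*(-1471/79) = 1471/79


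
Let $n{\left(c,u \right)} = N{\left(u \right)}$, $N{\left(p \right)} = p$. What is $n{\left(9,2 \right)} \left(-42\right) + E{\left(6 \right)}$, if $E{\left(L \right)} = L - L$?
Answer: $-84$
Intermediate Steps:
$E{\left(L \right)} = 0$
$n{\left(c,u \right)} = u$
$n{\left(9,2 \right)} \left(-42\right) + E{\left(6 \right)} = 2 \left(-42\right) + 0 = -84 + 0 = -84$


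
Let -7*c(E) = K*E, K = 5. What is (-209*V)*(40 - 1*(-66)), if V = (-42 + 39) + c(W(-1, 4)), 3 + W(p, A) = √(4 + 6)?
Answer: 132924/7 + 110770*√10/7 ≈ 69030.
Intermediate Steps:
W(p, A) = -3 + √10 (W(p, A) = -3 + √(4 + 6) = -3 + √10)
c(E) = -5*E/7
V = -6/7 - 5*√10/7 (V = (-42 + 39) - 5*(-3 + √10)/7 = -3 + (15/7 - 5*√10/7) = -6/7 - 5*√10/7 ≈ -3.1159)
(-209*V)*(40 - 1*(-66)) = (-209*(-6/7 - 5*√10/7))*(40 - 1*(-66)) = (1254/7 + 1045*√10/7)*(40 + 66) = (1254/7 + 1045*√10/7)*106 = 132924/7 + 110770*√10/7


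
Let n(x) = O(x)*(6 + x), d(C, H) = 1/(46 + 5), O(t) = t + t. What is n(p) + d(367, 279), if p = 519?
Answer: 27792451/51 ≈ 5.4495e+5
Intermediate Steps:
O(t) = 2*t
d(C, H) = 1/51
n(x) = 2*x*(6 + x) (n(x) = (2*x)*(6 + x) = 2*x*(6 + x))
n(p) + d(367, 279) = 2*519*(6 + 519) + 1/51 = 2*519*525 + 1/51 = 544950 + 1/51 = 27792451/51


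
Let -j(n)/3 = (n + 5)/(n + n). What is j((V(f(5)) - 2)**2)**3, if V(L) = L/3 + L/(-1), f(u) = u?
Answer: -736314327/134217728 ≈ -5.4860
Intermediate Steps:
V(L) = -2*L/3 (V(L) = L*(1/3) + L*(-1) = L/3 - L = -2*L/3)
j(n) = -3*(5 + n)/(2*n) (j(n) = -3*(n + 5)/(n + n) = -3*(5 + n)/(2*n))
j((V(f(5)) - 2)**2)**3 = (3*(-5 - (-2/3*5 - 2)**2)/(2*((-2/3*5 - 2)**2)))**3 = (3*(-5 - (-10/3 - 2)**2)/(2*((-10/3 - 2)**2)))**3 = (3*(-5 - (-16/3)**2)/(2*((-16/3)**2)))**3 = (3*(-5 - 1*256/9)/(2*(256/9)))**3 = ((3/2)*(9/256)*(-5 - 256/9))**3 = ((3/2)*(9/256)*(-301/9))**3 = (-903/512)**3 = -736314327/134217728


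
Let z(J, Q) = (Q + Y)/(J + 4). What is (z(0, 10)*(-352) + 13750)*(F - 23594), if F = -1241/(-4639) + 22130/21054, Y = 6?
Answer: -39172854103160/134531 ≈ -2.9118e+8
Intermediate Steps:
z(J, Q) = (6 + Q)/(4 + J) (z(J, Q) = (Q + 6)/(J + 4) = (6 + Q)/(4 + J))
F = 64394542/48834753 (F = -1241*(-1/4639) + 22130*(1/21054) = 1241/4639 + 11065/10527 = 64394542/48834753 ≈ 1.3186)
(z(0, 10)*(-352) + 13750)*(F - 23594) = (((6 + 10)/(4 + 0))*(-352) + 13750)*(64394542/48834753 - 23594) = ((16/4)*(-352) + 13750)*(-1152142767740/48834753) = (((¼)*16)*(-352) + 13750)*(-1152142767740/48834753) = (4*(-352) + 13750)*(-1152142767740/48834753) = (-1408 + 13750)*(-1152142767740/48834753) = 12342*(-1152142767740/48834753) = -39172854103160/134531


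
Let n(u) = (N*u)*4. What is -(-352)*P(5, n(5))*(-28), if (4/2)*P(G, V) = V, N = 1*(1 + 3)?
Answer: -394240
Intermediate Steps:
N = 4 (N = 1*4 = 4)
n(u) = 16*u (n(u) = (4*u)*4 = 16*u)
P(G, V) = V/2
-(-352)*P(5, n(5))*(-28) = -(-352)*(16*5)/2*(-28) = -(-352)*(½)*80*(-28) = -(-352)*40*(-28) = -44*(-320)*(-28) = 14080*(-28) = -394240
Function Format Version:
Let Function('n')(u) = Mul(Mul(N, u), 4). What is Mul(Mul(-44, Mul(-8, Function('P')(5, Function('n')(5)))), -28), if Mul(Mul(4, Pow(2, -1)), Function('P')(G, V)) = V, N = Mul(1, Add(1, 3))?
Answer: -394240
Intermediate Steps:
N = 4 (N = Mul(1, 4) = 4)
Function('n')(u) = Mul(16, u) (Function('n')(u) = Mul(Mul(4, u), 4) = Mul(16, u))
Function('P')(G, V) = Mul(Rational(1, 2), V)
Mul(Mul(-44, Mul(-8, Function('P')(5, Function('n')(5)))), -28) = Mul(Mul(-44, Mul(-8, Mul(Rational(1, 2), Mul(16, 5)))), -28) = Mul(Mul(-44, Mul(-8, Mul(Rational(1, 2), 80))), -28) = Mul(Mul(-44, Mul(-8, 40)), -28) = Mul(Mul(-44, -320), -28) = Mul(14080, -28) = -394240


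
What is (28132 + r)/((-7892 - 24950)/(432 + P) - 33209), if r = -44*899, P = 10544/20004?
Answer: 726790848/2117575531 ≈ 0.34322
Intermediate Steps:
P = 2636/5001 (P = 10544*(1/20004) = 2636/5001 ≈ 0.52709)
r = -39556
(28132 + r)/((-7892 - 24950)/(432 + P) - 33209) = (28132 - 39556)/((-7892 - 24950)/(432 + 2636/5001) - 33209) = -11424/(-32842/2163068/5001 - 33209) = -11424/(-32842*5001/2163068 - 33209) = -11424/(-82121421/1081534 - 33209) = -11424/(-35998784027/1081534) = -11424*(-1081534/35998784027) = 726790848/2117575531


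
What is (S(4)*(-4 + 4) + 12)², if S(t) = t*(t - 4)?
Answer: 144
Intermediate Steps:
S(t) = t*(-4 + t)
(S(4)*(-4 + 4) + 12)² = ((4*(-4 + 4))*(-4 + 4) + 12)² = ((4*0)*0 + 12)² = (0*0 + 12)² = (0 + 12)² = 12² = 144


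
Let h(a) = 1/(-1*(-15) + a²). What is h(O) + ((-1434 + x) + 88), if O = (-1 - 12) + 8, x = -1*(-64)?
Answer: -51279/40 ≈ -1282.0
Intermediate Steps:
x = 64
O = -5 (O = -13 + 8 = -5)
h(a) = 1/(15 + a²)
h(O) + ((-1434 + x) + 88) = 1/(15 + (-5)²) + ((-1434 + 64) + 88) = 1/(15 + 25) + (-1370 + 88) = 1/40 - 1282 = -51279/40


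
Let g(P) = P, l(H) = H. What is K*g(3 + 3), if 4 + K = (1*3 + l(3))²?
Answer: 192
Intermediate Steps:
K = 32 (K = -4 + (1*3 + 3)² = -4 + (3 + 3)² = -4 + 6² = -4 + 36 = 32)
K*g(3 + 3) = 32*(3 + 3) = 32*6 = 192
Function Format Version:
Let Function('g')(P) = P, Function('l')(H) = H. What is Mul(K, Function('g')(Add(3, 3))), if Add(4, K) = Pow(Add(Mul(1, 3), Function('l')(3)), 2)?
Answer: 192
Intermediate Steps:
K = 32 (K = Add(-4, Pow(Add(Mul(1, 3), 3), 2)) = Add(-4, Pow(Add(3, 3), 2)) = Add(-4, Pow(6, 2)) = Add(-4, 36) = 32)
Mul(K, Function('g')(Add(3, 3))) = Mul(32, Add(3, 3)) = Mul(32, 6) = 192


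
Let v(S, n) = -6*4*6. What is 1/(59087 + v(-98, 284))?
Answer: 1/58943 ≈ 1.6966e-5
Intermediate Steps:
v(S, n) = -144 (v(S, n) = -24*6 = -144)
1/(59087 + v(-98, 284)) = 1/(59087 - 144) = 1/58943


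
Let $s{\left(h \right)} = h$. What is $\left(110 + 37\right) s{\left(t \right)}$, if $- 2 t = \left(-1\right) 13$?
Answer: $\frac{1911}{2} \approx 955.5$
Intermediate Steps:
$t = \frac{13}{2}$ ($t = - \frac{\left(-1\right) 13}{2} = \left(- \frac{1}{2}\right) \left(-13\right) = \frac{13}{2} \approx 6.5$)
$\left(110 + 37\right) s{\left(t \right)} = \left(110 + 37\right) \frac{13}{2} = 147 \cdot \frac{13}{2} = \frac{1911}{2}$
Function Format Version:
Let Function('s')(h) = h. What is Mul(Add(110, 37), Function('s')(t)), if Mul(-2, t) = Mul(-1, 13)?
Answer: Rational(1911, 2) ≈ 955.50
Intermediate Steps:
t = Rational(13, 2) (t = Mul(Rational(-1, 2), Mul(-1, 13)) = Mul(Rational(-1, 2), -13) = Rational(13, 2) ≈ 6.5000)
Mul(Add(110, 37), Function('s')(t)) = Mul(Add(110, 37), Rational(13, 2)) = Mul(147, Rational(13, 2)) = Rational(1911, 2)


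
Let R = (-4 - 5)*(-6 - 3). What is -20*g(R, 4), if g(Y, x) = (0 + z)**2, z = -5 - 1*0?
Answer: -500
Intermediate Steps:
z = -5 (z = -5 + 0 = -5)
R = 81 (R = -9*(-9) = 81)
g(Y, x) = 25 (g(Y, x) = (0 - 5)**2 = (-5)**2 = 25)
-20*g(R, 4) = -20*25 = -500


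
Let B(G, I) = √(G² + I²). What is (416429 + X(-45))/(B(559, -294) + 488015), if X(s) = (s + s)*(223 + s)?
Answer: 195405598135/238158241308 - 400409*√398917/238158241308 ≈ 0.81942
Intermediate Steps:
X(s) = 2*s*(223 + s) (X(s) = (2*s)*(223 + s) = 2*s*(223 + s))
(416429 + X(-45))/(B(559, -294) + 488015) = (416429 + 2*(-45)*(223 - 45))/(√(559² + (-294)²) + 488015) = (416429 + 2*(-45)*178)/(√(312481 + 86436) + 488015) = (416429 - 16020)/(√398917 + 488015) = 400409/(488015 + √398917)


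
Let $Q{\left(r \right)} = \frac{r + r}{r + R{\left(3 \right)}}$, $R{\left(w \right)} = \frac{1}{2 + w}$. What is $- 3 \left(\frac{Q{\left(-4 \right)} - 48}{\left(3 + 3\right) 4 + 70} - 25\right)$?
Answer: $\frac{68283}{893} \approx 76.465$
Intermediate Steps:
$Q{\left(r \right)} = \frac{2 r}{\frac{1}{5} + r}$ ($Q{\left(r \right)} = \frac{r + r}{r + \frac{1}{2 + 3}} = \frac{2 r}{r + \frac{1}{5}} = \frac{2 r}{\frac{1}{5} + r}$)
$- 3 \left(\frac{Q{\left(-4 \right)} - 48}{\left(3 + 3\right) 4 + 70} - 25\right) = - 3 \left(\frac{10 \left(-4\right) \frac{1}{1 + 5 \left(-4\right)} - 48}{\left(3 + 3\right) 4 + 70} - 25\right) = - 3 \left(\frac{10 \left(-4\right) \frac{1}{1 - 20} - 48}{6 \cdot 4 + 70} - 25\right) = - 3 \left(\frac{10 \left(-4\right) \frac{1}{-19} - 48}{24 + 70} - 25\right) = - 3 \left(\frac{10 \left(-4\right) \left(- \frac{1}{19}\right) - 48}{94} - 25\right) = - 3 \left(\left(\frac{40}{19} - 48\right) \frac{1}{94} - 25\right) = - 3 \left(\left(- \frac{872}{19}\right) \frac{1}{94} - 25\right) = - 3 \left(- \frac{436}{893} - 25\right) = \left(-3\right) \left(- \frac{22761}{893}\right) = \frac{68283}{893}$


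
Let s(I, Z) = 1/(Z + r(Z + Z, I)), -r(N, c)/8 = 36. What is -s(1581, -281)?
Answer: 1/569 ≈ 0.0017575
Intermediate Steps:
r(N, c) = -288 (r(N, c) = -8*36 = -288)
s(I, Z) = 1/(-288 + Z) (s(I, Z) = 1/(Z - 288) = 1/(-288 + Z))
-s(1581, -281) = -1/(-288 - 281) = -1/(-569) = -1*(-1/569) = 1/569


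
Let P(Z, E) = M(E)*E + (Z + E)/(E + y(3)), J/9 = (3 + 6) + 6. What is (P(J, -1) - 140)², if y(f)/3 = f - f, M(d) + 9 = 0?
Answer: 70225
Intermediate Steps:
M(d) = -9 (M(d) = -9 + 0 = -9)
y(f) = 0 (y(f) = 3*(f - f) = 3*0 = 0)
J = 135 (J = 9*((3 + 6) + 6) = 9*(9 + 6) = 9*15 = 135)
P(Z, E) = -9*E + (E + Z)/E (P(Z, E) = -9*E + (Z + E)/(E + 0) = -9*E + (E + Z)/E)
(P(J, -1) - 140)² = ((1 - 9*(-1) + 135/(-1)) - 140)² = ((1 + 9 + 135*(-1)) - 140)² = ((1 + 9 - 135) - 140)² = (-125 - 140)² = (-265)² = 70225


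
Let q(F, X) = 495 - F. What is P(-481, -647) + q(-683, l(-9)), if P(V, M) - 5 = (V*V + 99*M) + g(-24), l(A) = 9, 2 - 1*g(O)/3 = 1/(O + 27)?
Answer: 168496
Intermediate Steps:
g(O) = 6 - 3/(27 + O) (g(O) = 6 - 3/(O + 27) = 6 - 3/(27 + O))
P(V, M) = 10 + V**2 + 99*M (P(V, M) = 5 + ((V*V + 99*M) + 3*(53 + 2*(-24))/(27 - 24)) = 5 + ((V**2 + 99*M) + 3*(53 - 48)/3) = 5 + ((V**2 + 99*M) + 3*(1/3)*5) = 5 + ((V**2 + 99*M) + 5) = 5 + (5 + V**2 + 99*M) = 10 + V**2 + 99*M)
P(-481, -647) + q(-683, l(-9)) = (10 + (-481)**2 + 99*(-647)) + (495 - 1*(-683)) = (10 + 231361 - 64053) + (495 + 683) = 167318 + 1178 = 168496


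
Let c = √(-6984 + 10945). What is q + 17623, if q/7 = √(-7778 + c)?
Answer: 17623 + 7*√(-7778 + √3961) ≈ 17623.0 + 614.85*I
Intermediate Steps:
c = √3961 ≈ 62.936
q = 7*√(-7778 + √3961) ≈ 614.85*I
q + 17623 = 7*√(-7778 + √3961) + 17623 = 17623 + 7*√(-7778 + √3961)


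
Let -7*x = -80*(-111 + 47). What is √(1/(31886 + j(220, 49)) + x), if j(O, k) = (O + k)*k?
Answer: I*√72792273877477/315469 ≈ 27.045*I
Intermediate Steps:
j(O, k) = k*(O + k)
x = -5120/7 (x = -(-80)*(-111 + 47)/7 = -(-80)*(-64)/7 = -⅐*5120 = -5120/7 ≈ -731.43)
√(1/(31886 + j(220, 49)) + x) = √(1/(31886 + 49*(220 + 49)) - 5120/7) = √(1/(31886 + 49*269) - 5120/7) = √(1/(31886 + 13181) - 5120/7) = √(1/45067 - 5120/7) = √(-230743033/315469) = I*√72792273877477/315469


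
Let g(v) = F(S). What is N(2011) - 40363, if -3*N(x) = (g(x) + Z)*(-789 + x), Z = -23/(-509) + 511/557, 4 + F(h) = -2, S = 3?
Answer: -10861694787/283513 ≈ -38311.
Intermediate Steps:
F(h) = -6 (F(h) = -4 - 2 = -6)
Z = 272910/283513 (Z = -23*(-1/509) + 511*(1/557) = 23/509 + 511/557 = 272910/283513 ≈ 0.96260)
g(v) = -6
N(x) = -375608184/283513 + 476056*x/283513 (N(x) = -(-6 + 272910/283513)*(-789 + x)/3 = -(-476056)*(-789 + x)/283513 = -(1126824552/283513 - 1428168*x/283513)/3 = -375608184/283513 + 476056*x/283513)
N(2011) - 40363 = (-375608184/283513 + (476056/283513)*2011) - 40363 = (-375608184/283513 + 957348616/283513) - 40363 = 581740432/283513 - 40363 = -10861694787/283513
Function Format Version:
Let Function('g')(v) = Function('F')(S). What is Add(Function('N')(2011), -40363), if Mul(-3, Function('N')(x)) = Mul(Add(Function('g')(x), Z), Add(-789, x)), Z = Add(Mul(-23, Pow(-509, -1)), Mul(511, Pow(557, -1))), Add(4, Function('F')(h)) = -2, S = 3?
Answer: Rational(-10861694787, 283513) ≈ -38311.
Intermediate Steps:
Function('F')(h) = -6 (Function('F')(h) = Add(-4, -2) = -6)
Z = Rational(272910, 283513) (Z = Add(Mul(-23, Rational(-1, 509)), Mul(511, Rational(1, 557))) = Add(Rational(23, 509), Rational(511, 557)) = Rational(272910, 283513) ≈ 0.96260)
Function('g')(v) = -6
Function('N')(x) = Add(Rational(-375608184, 283513), Mul(Rational(476056, 283513), x)) (Function('N')(x) = Mul(Rational(-1, 3), Mul(Add(-6, Rational(272910, 283513)), Add(-789, x))) = Mul(Rational(-1, 3), Mul(Rational(-1428168, 283513), Add(-789, x))) = Mul(Rational(-1, 3), Add(Rational(1126824552, 283513), Mul(Rational(-1428168, 283513), x))) = Add(Rational(-375608184, 283513), Mul(Rational(476056, 283513), x)))
Add(Function('N')(2011), -40363) = Add(Add(Rational(-375608184, 283513), Mul(Rational(476056, 283513), 2011)), -40363) = Add(Add(Rational(-375608184, 283513), Rational(957348616, 283513)), -40363) = Add(Rational(581740432, 283513), -40363) = Rational(-10861694787, 283513)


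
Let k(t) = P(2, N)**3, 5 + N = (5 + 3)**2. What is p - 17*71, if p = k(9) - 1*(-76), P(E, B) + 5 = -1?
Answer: -1347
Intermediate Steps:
N = 59 (N = -5 + (5 + 3)**2 = -5 + 8**2 = -5 + 64 = 59)
P(E, B) = -6 (P(E, B) = -5 - 1 = -6)
k(t) = -216 (k(t) = (-6)**3 = -216)
p = -140 (p = -216 - 1*(-76) = -216 + 76 = -140)
p - 17*71 = -140 - 17*71 = -140 - 1207 = -1347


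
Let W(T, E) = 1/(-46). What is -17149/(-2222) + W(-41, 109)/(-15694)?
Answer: 562739859/72914324 ≈ 7.7178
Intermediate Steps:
W(T, E) = -1/46
-17149/(-2222) + W(-41, 109)/(-15694) = -17149/(-2222) - 1/46/(-15694) = -17149*(-1/2222) - 1/46*(-1/15694) = 1559/202 + 1/721924 = 562739859/72914324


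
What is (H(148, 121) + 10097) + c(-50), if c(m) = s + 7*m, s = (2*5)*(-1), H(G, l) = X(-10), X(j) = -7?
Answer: 9730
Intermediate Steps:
H(G, l) = -7
s = -10 (s = 10*(-1) = -10)
c(m) = -10 + 7*m
(H(148, 121) + 10097) + c(-50) = (-7 + 10097) + (-10 + 7*(-50)) = 10090 + (-10 - 350) = 10090 - 360 = 9730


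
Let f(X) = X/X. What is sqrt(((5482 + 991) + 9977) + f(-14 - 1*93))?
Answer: sqrt(16451) ≈ 128.26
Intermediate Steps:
f(X) = 1
sqrt(((5482 + 991) + 9977) + f(-14 - 1*93)) = sqrt(((5482 + 991) + 9977) + 1) = sqrt((6473 + 9977) + 1) = sqrt(16450 + 1) = sqrt(16451)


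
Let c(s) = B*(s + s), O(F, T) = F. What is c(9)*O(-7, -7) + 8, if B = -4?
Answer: 512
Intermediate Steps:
c(s) = -8*s (c(s) = -4*(s + s) = -8*s)
c(9)*O(-7, -7) + 8 = -8*9*(-7) + 8 = -72*(-7) + 8 = 504 + 8 = 512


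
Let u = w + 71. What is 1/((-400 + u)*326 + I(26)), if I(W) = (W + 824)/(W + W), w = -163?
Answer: -26/4169767 ≈ -6.2354e-6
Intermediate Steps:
I(W) = (824 + W)/(2*W) (I(W) = (824 + W)/((2*W)) = (824 + W)*(1/(2*W)) = (824 + W)/(2*W))
u = -92 (u = -163 + 71 = -92)
1/((-400 + u)*326 + I(26)) = 1/((-400 - 92)*326 + (1/2)*(824 + 26)/26) = 1/(-492*326 + (1/2)*(1/26)*850) = 1/(-160392 + 425/26) = 1/(-4169767/26) = -26/4169767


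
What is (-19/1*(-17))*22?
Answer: 7106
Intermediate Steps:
(-19/1*(-17))*22 = (-19*1*(-17))*22 = -19*(-17)*22 = 323*22 = 7106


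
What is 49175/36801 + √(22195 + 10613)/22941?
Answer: 49175/36801 + 2*√8202/22941 ≈ 1.3441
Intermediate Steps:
49175/36801 + √(22195 + 10613)/22941 = 49175*(1/36801) + √32808*(1/22941) = 49175/36801 + (2*√8202)*(1/22941) = 49175/36801 + 2*√8202/22941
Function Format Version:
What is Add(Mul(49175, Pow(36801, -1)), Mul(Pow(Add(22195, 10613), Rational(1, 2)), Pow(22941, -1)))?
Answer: Add(Rational(49175, 36801), Mul(Rational(2, 22941), Pow(8202, Rational(1, 2)))) ≈ 1.3441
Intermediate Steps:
Add(Mul(49175, Pow(36801, -1)), Mul(Pow(Add(22195, 10613), Rational(1, 2)), Pow(22941, -1))) = Add(Mul(49175, Rational(1, 36801)), Mul(Pow(32808, Rational(1, 2)), Rational(1, 22941))) = Add(Rational(49175, 36801), Mul(Mul(2, Pow(8202, Rational(1, 2))), Rational(1, 22941))) = Add(Rational(49175, 36801), Mul(Rational(2, 22941), Pow(8202, Rational(1, 2))))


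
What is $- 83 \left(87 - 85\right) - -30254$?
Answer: $30088$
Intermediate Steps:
$- 83 \left(87 - 85\right) - -30254 = \left(-83\right) 2 + 30254 = -166 + 30254 = 30088$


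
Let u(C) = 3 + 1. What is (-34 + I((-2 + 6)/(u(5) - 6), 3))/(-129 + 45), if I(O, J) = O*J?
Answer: 10/21 ≈ 0.47619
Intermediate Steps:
u(C) = 4
I(O, J) = J*O
(-34 + I((-2 + 6)/(u(5) - 6), 3))/(-129 + 45) = (-34 + 3*((-2 + 6)/(4 - 6)))/(-129 + 45) = (-34 + 3*(4/(-2)))/(-84) = (-34 + 3*(4*(-½)))*(-1/84) = (-34 + 3*(-2))*(-1/84) = (-34 - 6)*(-1/84) = -40*(-1/84) = 10/21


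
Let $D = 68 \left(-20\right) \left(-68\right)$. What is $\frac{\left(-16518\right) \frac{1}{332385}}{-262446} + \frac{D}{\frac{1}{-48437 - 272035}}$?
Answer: $- \frac{430891608025373526847}{14538852285} \approx -2.9637 \cdot 10^{10}$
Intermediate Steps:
$D = 92480$ ($D = \left(-1360\right) \left(-68\right) = 92480$)
$\frac{\left(-16518\right) \frac{1}{332385}}{-262446} + \frac{D}{\frac{1}{-48437 - 272035}} = \frac{\left(-16518\right) \frac{1}{332385}}{-262446} + \frac{92480}{\frac{1}{-48437 - 272035}} = \left(-16518\right) \frac{1}{332385} \left(- \frac{1}{262446}\right) + \frac{92480}{\frac{1}{-320472}} = \left(- \frac{5506}{110795}\right) \left(- \frac{1}{262446}\right) + \frac{92480}{- \frac{1}{320472}} = \frac{2753}{14538852285} + 92480 \left(-320472\right) = \frac{2753}{14538852285} - 29637250560 = - \frac{430891608025373526847}{14538852285}$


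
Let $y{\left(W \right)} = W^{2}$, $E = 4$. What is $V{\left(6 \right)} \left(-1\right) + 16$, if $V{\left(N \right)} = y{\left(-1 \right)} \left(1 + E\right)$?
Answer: $11$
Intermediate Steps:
$V{\left(N \right)} = 5$ ($V{\left(N \right)} = \left(-1\right)^{2} \left(1 + 4\right) = 1 \cdot 5 = 5$)
$V{\left(6 \right)} \left(-1\right) + 16 = 5 \left(-1\right) + 16 = -5 + 16 = 11$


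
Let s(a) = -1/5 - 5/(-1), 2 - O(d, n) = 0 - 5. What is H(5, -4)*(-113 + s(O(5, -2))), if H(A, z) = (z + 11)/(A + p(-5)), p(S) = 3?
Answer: -3787/40 ≈ -94.675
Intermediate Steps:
O(d, n) = 7 (O(d, n) = 2 - (0 - 5) = 2 - 1*(-5) = 2 + 5 = 7)
s(a) = 24/5 (s(a) = -1*⅕ - 5*(-1) = -⅕ + 5 = 24/5)
H(A, z) = (11 + z)/(3 + A) (H(A, z) = (z + 11)/(A + 3) = (11 + z)/(3 + A))
H(5, -4)*(-113 + s(O(5, -2))) = ((11 - 4)/(3 + 5))*(-113 + 24/5) = (7/8)*(-541/5) = -3787/40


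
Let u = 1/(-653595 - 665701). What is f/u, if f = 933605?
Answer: -1231701342080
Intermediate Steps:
u = -1/1319296 (u = 1/(-1319296) = -1/1319296 ≈ -7.5798e-7)
f/u = 933605/(-1/1319296) = 933605*(-1319296) = -1231701342080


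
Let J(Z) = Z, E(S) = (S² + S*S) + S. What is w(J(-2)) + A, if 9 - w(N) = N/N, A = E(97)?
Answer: 18923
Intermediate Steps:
E(S) = S + 2*S² (E(S) = (S² + S²) + S = 2*S² + S = S + 2*S²)
A = 18915 (A = 97*(1 + 2*97) = 97*(1 + 194) = 97*195 = 18915)
w(N) = 8 (w(N) = 9 - N/N = 9 - 1*1 = 9 - 1 = 8)
w(J(-2)) + A = 8 + 18915 = 18923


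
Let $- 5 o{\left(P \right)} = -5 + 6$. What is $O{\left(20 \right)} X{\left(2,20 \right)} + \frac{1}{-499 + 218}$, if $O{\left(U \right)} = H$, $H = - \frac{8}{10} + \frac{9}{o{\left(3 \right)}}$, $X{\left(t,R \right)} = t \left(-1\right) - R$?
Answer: $\frac{1415673}{1405} \approx 1007.6$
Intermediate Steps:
$X{\left(t,R \right)} = - R - t$ ($X{\left(t,R \right)} = - t - R = - R - t$)
$o{\left(P \right)} = - \frac{1}{5}$ ($o{\left(P \right)} = - \frac{-5 + 6}{5} = \left(- \frac{1}{5}\right) 1 = - \frac{1}{5}$)
$H = - \frac{229}{5}$ ($H = - \frac{8}{10} + \frac{9}{- \frac{1}{5}} = \left(-8\right) \frac{1}{10} + 9 \left(-5\right) = - \frac{4}{5} - 45 = - \frac{229}{5} \approx -45.8$)
$O{\left(U \right)} = - \frac{229}{5}$
$O{\left(20 \right)} X{\left(2,20 \right)} + \frac{1}{-499 + 218} = - \frac{229 \left(\left(-1\right) 20 - 2\right)}{5} + \frac{1}{-499 + 218} = - \frac{229 \left(-20 - 2\right)}{5} + \frac{1}{-281} = \left(- \frac{229}{5}\right) \left(-22\right) - \frac{1}{281} = \frac{5038}{5} - \frac{1}{281} = \frac{1415673}{1405}$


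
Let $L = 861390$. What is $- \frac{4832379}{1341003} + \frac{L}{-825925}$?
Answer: $- \frac{343087279983}{73837860185} \approx -4.6465$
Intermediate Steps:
$- \frac{4832379}{1341003} + \frac{L}{-825925} = - \frac{4832379}{1341003} + \frac{861390}{-825925} = \left(-4832379\right) \frac{1}{1341003} + 861390 \left(- \frac{1}{825925}\right) = - \frac{1610793}{447001} - \frac{172278}{165185} = - \frac{343087279983}{73837860185}$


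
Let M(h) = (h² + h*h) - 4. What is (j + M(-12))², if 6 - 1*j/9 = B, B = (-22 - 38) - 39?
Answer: 1510441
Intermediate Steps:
M(h) = -4 + 2*h² (M(h) = (h² + h²) - 4 = 2*h² - 4 = -4 + 2*h²)
B = -99 (B = -60 - 39 = -99)
j = 945 (j = 54 - 9*(-99) = 54 + 891 = 945)
(j + M(-12))² = (945 + (-4 + 2*(-12)²))² = (945 + (-4 + 2*144))² = (945 + (-4 + 288))² = (945 + 284)² = 1229² = 1510441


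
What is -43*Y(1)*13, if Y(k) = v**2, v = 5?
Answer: -13975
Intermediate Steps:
Y(k) = 25 (Y(k) = 5**2 = 25)
-43*Y(1)*13 = -43*25*13 = -1075*13 = -13975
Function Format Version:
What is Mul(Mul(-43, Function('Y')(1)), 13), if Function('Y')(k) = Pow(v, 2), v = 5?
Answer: -13975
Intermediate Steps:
Function('Y')(k) = 25 (Function('Y')(k) = Pow(5, 2) = 25)
Mul(Mul(-43, Function('Y')(1)), 13) = Mul(Mul(-43, 25), 13) = Mul(-1075, 13) = -13975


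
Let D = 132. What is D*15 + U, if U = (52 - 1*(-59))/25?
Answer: 49611/25 ≈ 1984.4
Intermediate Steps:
U = 111/25 (U = (52 + 59)*(1/25) = 111*(1/25) = 111/25 ≈ 4.4400)
D*15 + U = 132*15 + 111/25 = 1980 + 111/25 = 49611/25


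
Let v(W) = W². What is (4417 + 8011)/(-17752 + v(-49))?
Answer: -12428/15351 ≈ -0.80959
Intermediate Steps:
(4417 + 8011)/(-17752 + v(-49)) = (4417 + 8011)/(-17752 + (-49)²) = 12428/(-17752 + 2401) = 12428/(-15351) = 12428*(-1/15351) = -12428/15351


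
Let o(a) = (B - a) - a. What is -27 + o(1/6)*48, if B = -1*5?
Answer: -283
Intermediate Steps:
B = -5
o(a) = -5 - 2*a (o(a) = (-5 - a) - a = -5 - 2*a)
-27 + o(1/6)*48 = -27 + (-5 - 2/6)*48 = -27 + (-5 - 2*⅙)*48 = -27 + (-5 - ⅓)*48 = -27 - 16/3*48 = -27 - 256 = -283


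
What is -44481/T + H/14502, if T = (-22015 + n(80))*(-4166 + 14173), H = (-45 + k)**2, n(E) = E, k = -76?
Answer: 3214396465807/3183240409590 ≈ 1.0098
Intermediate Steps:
H = 14641 (H = (-45 - 76)**2 = (-121)**2 = 14641)
T = -219503545 (T = (-22015 + 80)*(-4166 + 14173) = -21935*10007 = -219503545)
-44481/T + H/14502 = -44481/(-219503545) + 14641/14502 = -44481*(-1/219503545) + 14641*(1/14502) = 44481/219503545 + 14641/14502 = 3214396465807/3183240409590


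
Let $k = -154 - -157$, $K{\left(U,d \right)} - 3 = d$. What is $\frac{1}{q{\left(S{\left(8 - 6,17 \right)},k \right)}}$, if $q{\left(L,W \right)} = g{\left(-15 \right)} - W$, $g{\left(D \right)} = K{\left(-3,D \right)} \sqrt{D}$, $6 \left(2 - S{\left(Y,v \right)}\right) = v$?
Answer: $\frac{i}{3 \left(- i + 4 \sqrt{15}\right)} \approx -0.0013831 + 0.021427 i$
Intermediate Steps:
$S{\left(Y,v \right)} = 2 - \frac{v}{6}$
$K{\left(U,d \right)} = 3 + d$
$k = 3$ ($k = -154 + 157 = 3$)
$g{\left(D \right)} = \sqrt{D} \left(3 + D\right)$ ($g{\left(D \right)} = \left(3 + D\right) \sqrt{D} = \sqrt{D} \left(3 + D\right)$)
$q{\left(L,W \right)} = - W - 12 i \sqrt{15}$ ($q{\left(L,W \right)} = \sqrt{-15} \left(3 - 15\right) - W = i \sqrt{15} \left(-12\right) - W = - 12 i \sqrt{15} - W = - W - 12 i \sqrt{15}$)
$\frac{1}{q{\left(S{\left(8 - 6,17 \right)},k \right)}} = \frac{1}{\left(-1\right) 3 - 12 i \sqrt{15}} = \frac{1}{-3 - 12 i \sqrt{15}}$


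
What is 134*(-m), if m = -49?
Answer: 6566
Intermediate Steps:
134*(-m) = 134*(-1*(-49)) = 134*49 = 6566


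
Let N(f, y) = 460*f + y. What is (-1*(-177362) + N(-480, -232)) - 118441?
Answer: -162111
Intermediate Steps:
N(f, y) = y + 460*f
(-1*(-177362) + N(-480, -232)) - 118441 = (-1*(-177362) + (-232 + 460*(-480))) - 118441 = (177362 + (-232 - 220800)) - 118441 = (177362 - 221032) - 118441 = -43670 - 118441 = -162111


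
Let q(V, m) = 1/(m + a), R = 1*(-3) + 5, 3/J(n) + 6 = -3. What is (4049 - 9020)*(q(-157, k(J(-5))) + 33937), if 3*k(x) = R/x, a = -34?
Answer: -2024408267/12 ≈ -1.6870e+8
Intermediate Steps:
J(n) = -⅓ (J(n) = 3/(-6 - 3) = 3/(-9) = 3*(-⅑) = -⅓)
R = 2 (R = -3 + 5 = 2)
k(x) = 2/(3*x) (k(x) = (2/x)/3 = 2/(3*x))
q(V, m) = 1/(-34 + m) (q(V, m) = 1/(m - 34) = 1/(-34 + m))
(4049 - 9020)*(q(-157, k(J(-5))) + 33937) = (4049 - 9020)*(1/(-34 + 2/(3*(-⅓))) + 33937) = -4971*(1/(-34 + (⅔)*(-3)) + 33937) = -4971*(1/(-34 - 2) + 33937) = -4971*(1/(-36) + 33937) = -4971*(-1/36 + 33937) = -4971*1221731/36 = -2024408267/12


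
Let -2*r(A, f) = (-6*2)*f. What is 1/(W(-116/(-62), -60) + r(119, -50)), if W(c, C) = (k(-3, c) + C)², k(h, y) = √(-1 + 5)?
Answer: 1/3064 ≈ 0.00032637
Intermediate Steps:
r(A, f) = 6*f (r(A, f) = -(-6*2)*f/2 = -(-6)*f = 6*f)
k(h, y) = 2 (k(h, y) = √4 = 2)
W(c, C) = (2 + C)²
1/(W(-116/(-62), -60) + r(119, -50)) = 1/((2 - 60)² + 6*(-50)) = 1/((-58)² - 300) = 1/(3364 - 300) = 1/3064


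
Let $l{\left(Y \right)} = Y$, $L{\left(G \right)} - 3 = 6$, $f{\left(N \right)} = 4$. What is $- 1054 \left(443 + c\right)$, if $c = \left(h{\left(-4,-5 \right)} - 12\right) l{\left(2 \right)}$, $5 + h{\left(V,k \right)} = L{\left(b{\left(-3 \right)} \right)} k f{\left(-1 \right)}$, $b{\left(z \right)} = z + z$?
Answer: $-51646$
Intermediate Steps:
$b{\left(z \right)} = 2 z$
$L{\left(G \right)} = 9$ ($L{\left(G \right)} = 3 + 6 = 9$)
$h{\left(V,k \right)} = -5 + 36 k$ ($h{\left(V,k \right)} = -5 + 9 k 4 = -5 + 36 k$)
$c = -394$ ($c = \left(\left(-5 + 36 \left(-5\right)\right) - 12\right) 2 = \left(\left(-5 - 180\right) - 12\right) 2 = \left(-185 - 12\right) 2 = \left(-197\right) 2 = -394$)
$- 1054 \left(443 + c\right) = - 1054 \left(443 - 394\right) = \left(-1054\right) 49 = -51646$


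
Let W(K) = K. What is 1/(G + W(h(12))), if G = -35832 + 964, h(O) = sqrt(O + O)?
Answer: -8717/303944350 - sqrt(6)/607888700 ≈ -2.8684e-5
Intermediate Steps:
h(O) = sqrt(2)*sqrt(O) (h(O) = sqrt(2*O) = sqrt(2)*sqrt(O))
G = -34868
1/(G + W(h(12))) = 1/(-34868 + sqrt(2)*sqrt(12)) = 1/(-34868 + sqrt(2)*(2*sqrt(3))) = 1/(-34868 + 2*sqrt(6))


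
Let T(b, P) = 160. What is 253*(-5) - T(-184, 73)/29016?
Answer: -4588175/3627 ≈ -1265.0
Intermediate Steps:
253*(-5) - T(-184, 73)/29016 = 253*(-5) - 160/29016 = -1265 - 160/29016 = -1265 - 1*20/3627 = -1265 - 20/3627 = -4588175/3627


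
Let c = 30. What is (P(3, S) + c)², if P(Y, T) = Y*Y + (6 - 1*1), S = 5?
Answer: 1936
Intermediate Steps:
P(Y, T) = 5 + Y² (P(Y, T) = Y² + (6 - 1) = Y² + 5 = 5 + Y²)
(P(3, S) + c)² = ((5 + 3²) + 30)² = ((5 + 9) + 30)² = (14 + 30)² = 44² = 1936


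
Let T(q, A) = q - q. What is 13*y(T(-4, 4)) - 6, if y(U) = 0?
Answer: -6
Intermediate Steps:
T(q, A) = 0
13*y(T(-4, 4)) - 6 = 13*0 - 6 = 0 - 6 = -6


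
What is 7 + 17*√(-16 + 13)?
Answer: 7 + 17*I*√3 ≈ 7.0 + 29.445*I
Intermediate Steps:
7 + 17*√(-16 + 13) = 7 + 17*√(-3) = 7 + 17*(I*√3) = 7 + 17*I*√3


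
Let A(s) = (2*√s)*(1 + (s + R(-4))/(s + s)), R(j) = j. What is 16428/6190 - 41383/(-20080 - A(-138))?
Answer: 202991165559534/43053506568695 - 8649047*I*√138/27821328962 ≈ 4.7149 - 0.003652*I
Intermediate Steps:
A(s) = 2*√s*(1 + (-4 + s)/(2*s)) (A(s) = (2*√s)*(1 + (s - 4)/(s + s)) = (2*√s)*(1 + (-4 + s)/((2*s))) = (2*√s)*(1 + (-4 + s)*(1/(2*s))) = (2*√s)*(1 + (-4 + s)/(2*s)) = 2*√s*(1 + (-4 + s)/(2*s)))
16428/6190 - 41383/(-20080 - A(-138)) = 16428/6190 - 41383/(-20080 - (-4 + 3*(-138))/√(-138)) = 16428*(1/6190) - 41383/(-20080 - (-I*√138/138)*(-4 - 414)) = 8214/3095 - 41383/(-20080 - (-I*√138/138)*(-418)) = 8214/3095 - 41383/(-20080 - 209*I*√138/69)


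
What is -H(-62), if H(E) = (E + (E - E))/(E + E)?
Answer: -1/2 ≈ -0.50000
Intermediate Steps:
H(E) = 1/2 (H(E) = (E + 0)/((2*E)) = E*(1/(2*E)) = 1/2)
-H(-62) = -1*1/2 = -1/2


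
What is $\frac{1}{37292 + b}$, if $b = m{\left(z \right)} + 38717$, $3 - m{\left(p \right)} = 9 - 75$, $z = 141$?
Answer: $\frac{1}{76078} \approx 1.3144 \cdot 10^{-5}$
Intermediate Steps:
$m{\left(p \right)} = 69$ ($m{\left(p \right)} = 3 - \left(9 - 75\right) = 3 - -66 = 3 + 66 = 69$)
$b = 38786$ ($b = 69 + 38717 = 38786$)
$\frac{1}{37292 + b} = \frac{1}{37292 + 38786} = \frac{1}{76078}$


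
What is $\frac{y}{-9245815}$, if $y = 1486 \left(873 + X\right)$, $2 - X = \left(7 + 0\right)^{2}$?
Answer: $- \frac{1227436}{9245815} \approx -0.13276$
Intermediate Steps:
$X = -47$ ($X = 2 - \left(7 + 0\right)^{2} = 2 - 7^{2} = 2 - 49 = -47$)
$y = 1227436$ ($y = 1486 \left(873 - 47\right) = 1486 \cdot 826 = 1227436$)
$\frac{y}{-9245815} = \frac{1227436}{-9245815} = 1227436 \left(- \frac{1}{9245815}\right) = - \frac{1227436}{9245815}$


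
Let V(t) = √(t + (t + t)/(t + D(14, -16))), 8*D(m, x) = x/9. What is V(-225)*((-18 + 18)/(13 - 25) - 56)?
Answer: -5880*I*√83107/2027 ≈ -836.26*I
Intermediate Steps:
D(m, x) = x/72 (D(m, x) = (x/9)/8 = x/72)
V(t) = √(t + 2*t/(-2/9 + t)) (V(t) = √(t + (t + t)/(t + (1/72)*(-16))) = √(t + (2*t)/(t - 2/9)) = √(t + (2*t)/(-2/9 + t)) = √(t + 2*t/(-2/9 + t)))
V(-225)*((-18 + 18)/(13 - 25) - 56) = √(-225*(16 + 9*(-225))/(-2 + 9*(-225)))*((-18 + 18)/(13 - 25) - 56) = √(-225*(16 - 2025)/(-2 - 2025))*(0/(-12) - 56) = √(-225*(-2009)/(-2027))*(0*(-1/12) - 56) = √(-225*(-1/2027)*(-2009))*(0 - 56) = √(-452025/2027)*(-56) = (105*I*√83107/2027)*(-56) = -5880*I*√83107/2027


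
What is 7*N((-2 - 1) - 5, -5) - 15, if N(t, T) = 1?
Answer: -8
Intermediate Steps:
7*N((-2 - 1) - 5, -5) - 15 = 7*1 - 15 = 7 - 15 = -8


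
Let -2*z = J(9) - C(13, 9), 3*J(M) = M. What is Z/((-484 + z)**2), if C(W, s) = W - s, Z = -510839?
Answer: -2043356/935089 ≈ -2.1852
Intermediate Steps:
J(M) = M/3
z = 1/2 (z = -((1/3)*9 - (13 - 1*9))/2 = -(3 - (13 - 9))/2 = -(3 - 1*4)/2 = -(3 - 4)/2 = -1/2*(-1) = 1/2 ≈ 0.50000)
Z/((-484 + z)**2) = -510839/(-484 + 1/2)**2 = -510839/((-967/2)**2) = -510839/935089/4 = -510839*4/935089 = -2043356/935089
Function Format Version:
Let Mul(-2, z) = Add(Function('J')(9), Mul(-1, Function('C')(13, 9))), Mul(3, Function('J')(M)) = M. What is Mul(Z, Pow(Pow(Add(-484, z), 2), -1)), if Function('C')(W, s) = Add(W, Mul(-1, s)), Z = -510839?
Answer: Rational(-2043356, 935089) ≈ -2.1852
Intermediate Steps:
Function('J')(M) = Mul(Rational(1, 3), M)
z = Rational(1, 2) (z = Mul(Rational(-1, 2), Add(Mul(Rational(1, 3), 9), Mul(-1, Add(13, Mul(-1, 9))))) = Mul(Rational(-1, 2), Add(3, Mul(-1, Add(13, -9)))) = Mul(Rational(-1, 2), Add(3, Mul(-1, 4))) = Mul(Rational(-1, 2), Add(3, -4)) = Mul(Rational(-1, 2), -1) = Rational(1, 2) ≈ 0.50000)
Mul(Z, Pow(Pow(Add(-484, z), 2), -1)) = Mul(-510839, Pow(Pow(Add(-484, Rational(1, 2)), 2), -1)) = Mul(-510839, Pow(Pow(Rational(-967, 2), 2), -1)) = Mul(-510839, Pow(Rational(935089, 4), -1)) = Mul(-510839, Rational(4, 935089)) = Rational(-2043356, 935089)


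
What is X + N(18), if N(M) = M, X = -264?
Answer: -246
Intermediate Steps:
X + N(18) = -264 + 18 = -246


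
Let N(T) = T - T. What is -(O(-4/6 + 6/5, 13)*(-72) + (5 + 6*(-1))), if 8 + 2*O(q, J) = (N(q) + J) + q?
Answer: 1001/5 ≈ 200.20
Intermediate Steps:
N(T) = 0
O(q, J) = -4 + J/2 + q/2 (O(q, J) = -4 + ((0 + J) + q)/2 = -4 + (J + q)/2 = -4 + (J/2 + q/2) = -4 + J/2 + q/2)
-(O(-4/6 + 6/5, 13)*(-72) + (5 + 6*(-1))) = -((-4 + (½)*13 + (-4/6 + 6/5)/2)*(-72) + (5 + 6*(-1))) = -((-4 + 13/2 + (-4*⅙ + 6*(⅕))/2)*(-72) + (5 - 6)) = -((-4 + 13/2 + (-⅔ + 6/5)/2)*(-72) - 1) = -((-4 + 13/2 + (½)*(8/15))*(-72) - 1) = -((-4 + 13/2 + 4/15)*(-72) - 1) = -((83/30)*(-72) - 1) = -(-996/5 - 1) = -1*(-1001/5) = 1001/5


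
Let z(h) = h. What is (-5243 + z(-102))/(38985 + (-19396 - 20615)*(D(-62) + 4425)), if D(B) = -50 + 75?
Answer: 1069/35601993 ≈ 3.0026e-5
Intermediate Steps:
D(B) = 25
(-5243 + z(-102))/(38985 + (-19396 - 20615)*(D(-62) + 4425)) = (-5243 - 102)/(38985 + (-19396 - 20615)*(25 + 4425)) = -5345/(38985 - 40011*4450) = -5345/(38985 - 178048950) = -5345/(-178009965) = -5345*(-1/178009965) = 1069/35601993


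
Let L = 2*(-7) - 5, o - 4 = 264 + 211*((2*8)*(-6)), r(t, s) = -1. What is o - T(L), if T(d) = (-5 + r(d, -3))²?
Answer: -20024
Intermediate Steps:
o = -19988 (o = 4 + (264 + 211*((2*8)*(-6))) = 4 + (264 + 211*(16*(-6))) = 4 + (264 + 211*(-96)) = 4 + (264 - 20256) = 4 - 19992 = -19988)
L = -19 (L = -14 - 5 = -19)
T(d) = 36 (T(d) = (-5 - 1)² = (-6)² = 36)
o - T(L) = -19988 - 1*36 = -19988 - 36 = -20024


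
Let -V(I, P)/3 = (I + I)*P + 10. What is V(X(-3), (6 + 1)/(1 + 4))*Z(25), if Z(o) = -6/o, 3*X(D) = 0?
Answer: 36/5 ≈ 7.2000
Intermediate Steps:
X(D) = 0 (X(D) = (1/3)*0 = 0)
V(I, P) = -30 - 6*I*P (V(I, P) = -3*((I + I)*P + 10) = -3*((2*I)*P + 10) = -3*(2*I*P + 10) = -3*(10 + 2*I*P) = -30 - 6*I*P)
V(X(-3), (6 + 1)/(1 + 4))*Z(25) = (-30 - 6*0*(6 + 1)/(1 + 4))*(-6/25) = (-30 - 6*0*7/5)*(-6*1/25) = (-30 - 6*0*7*(1/5))*(-6/25) = (-30 - 6*0*7/5)*(-6/25) = (-30 + 0)*(-6/25) = -30*(-6/25) = 36/5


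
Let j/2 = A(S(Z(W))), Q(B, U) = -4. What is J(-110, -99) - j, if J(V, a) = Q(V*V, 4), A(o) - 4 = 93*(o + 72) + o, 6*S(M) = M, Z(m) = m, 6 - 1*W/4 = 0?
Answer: -14156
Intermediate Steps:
W = 24 (W = 24 - 4*0 = 24 + 0 = 24)
S(M) = M/6
A(o) = 6700 + 94*o (A(o) = 4 + (93*(o + 72) + o) = 4 + (93*(72 + o) + o) = 4 + ((6696 + 93*o) + o) = 4 + (6696 + 94*o) = 6700 + 94*o)
J(V, a) = -4
j = 14152 (j = 2*(6700 + 94*((1/6)*24)) = 2*(6700 + 94*4) = 2*(6700 + 376) = 2*7076 = 14152)
J(-110, -99) - j = -4 - 1*14152 = -4 - 14152 = -14156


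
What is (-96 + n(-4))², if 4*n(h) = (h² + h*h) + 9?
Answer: 117649/16 ≈ 7353.1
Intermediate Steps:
n(h) = 9/4 + h²/2 (n(h) = ((h² + h*h) + 9)/4 = ((h² + h²) + 9)/4 = (2*h² + 9)/4 = (9 + 2*h²)/4 = 9/4 + h²/2)
(-96 + n(-4))² = (-96 + (9/4 + (½)*(-4)²))² = (-96 + (9/4 + (½)*16))² = (-96 + (9/4 + 8))² = (-96 + 41/4)² = (-343/4)² = 117649/16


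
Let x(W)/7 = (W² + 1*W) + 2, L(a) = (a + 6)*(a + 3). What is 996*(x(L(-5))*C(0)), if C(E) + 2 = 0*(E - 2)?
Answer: -55776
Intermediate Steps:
L(a) = (3 + a)*(6 + a) (L(a) = (6 + a)*(3 + a) = (3 + a)*(6 + a))
C(E) = -2 (C(E) = -2 + 0*(E - 2) = -2 + 0*(-2 + E) = -2 + 0 = -2)
x(W) = 14 + 7*W + 7*W² (x(W) = 7*((W² + 1*W) + 2) = 7*((W² + W) + 2) = 7*((W + W²) + 2) = 7*(2 + W + W²) = 14 + 7*W + 7*W²)
996*(x(L(-5))*C(0)) = 996*((14 + 7*(18 + (-5)² + 9*(-5)) + 7*(18 + (-5)² + 9*(-5))²)*(-2)) = 996*((14 + 7*(18 + 25 - 45) + 7*(18 + 25 - 45)²)*(-2)) = 996*((14 + 7*(-2) + 7*(-2)²)*(-2)) = 996*((14 - 14 + 7*4)*(-2)) = 996*((14 - 14 + 28)*(-2)) = 996*(28*(-2)) = 996*(-56) = -55776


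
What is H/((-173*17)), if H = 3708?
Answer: -3708/2941 ≈ -1.2608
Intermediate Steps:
H/((-173*17)) = 3708/((-173*17)) = 3708/(-2941) = 3708*(-1/2941) = -3708/2941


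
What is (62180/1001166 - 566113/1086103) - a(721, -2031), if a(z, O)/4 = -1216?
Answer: 2644232751708727/543684698049 ≈ 4863.5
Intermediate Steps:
a(z, O) = -4864 (a(z, O) = 4*(-1216) = -4864)
(62180/1001166 - 566113/1086103) - a(721, -2031) = (62180/1001166 - 566113/1086103) - 1*(-4864) = (62180*(1/1001166) - 566113*1/1086103) + 4864 = (31090/500583 - 566113/1086103) + 4864 = -249619601609/543684698049 + 4864 = 2644232751708727/543684698049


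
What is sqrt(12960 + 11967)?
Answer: sqrt(24927) ≈ 157.88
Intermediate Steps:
sqrt(12960 + 11967) = sqrt(24927)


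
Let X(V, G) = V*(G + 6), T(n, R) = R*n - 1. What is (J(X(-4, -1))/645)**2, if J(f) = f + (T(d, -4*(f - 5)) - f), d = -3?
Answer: 49/225 ≈ 0.21778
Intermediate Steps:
T(n, R) = -1 + R*n
X(V, G) = V*(6 + G)
J(f) = -61 + 12*f (J(f) = f + ((-1 - 4*(f - 5)*(-3)) - f) = f + ((-1 - 4*(-5 + f)*(-3)) - f) = f + ((-1 + (20 - 4*f)*(-3)) - f) = f + ((-1 + (-60 + 12*f)) - f) = f + ((-61 + 12*f) - f) = f + (-61 + 11*f) = -61 + 12*f)
(J(X(-4, -1))/645)**2 = ((-61 + 12*(-4*(6 - 1)))/645)**2 = ((-61 + 12*(-4*5))*(1/645))**2 = ((-61 + 12*(-20))*(1/645))**2 = ((-61 - 240)*(1/645))**2 = (-301*1/645)**2 = (-7/15)**2 = 49/225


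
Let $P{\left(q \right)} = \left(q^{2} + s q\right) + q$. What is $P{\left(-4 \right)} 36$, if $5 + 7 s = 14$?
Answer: $\frac{1728}{7} \approx 246.86$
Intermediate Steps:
$s = \frac{9}{7}$ ($s = - \frac{5}{7} + \frac{1}{7} \cdot 14 = - \frac{5}{7} + 2 = \frac{9}{7} \approx 1.2857$)
$P{\left(q \right)} = q^{2} + \frac{16 q}{7}$ ($P{\left(q \right)} = \left(q^{2} + \frac{9 q}{7}\right) + q = q^{2} + \frac{16 q}{7}$)
$P{\left(-4 \right)} 36 = \frac{1}{7} \left(-4\right) \left(16 + 7 \left(-4\right)\right) 36 = \frac{1}{7} \left(-4\right) \left(16 - 28\right) 36 = \frac{1}{7} \left(-4\right) \left(-12\right) 36 = \frac{48}{7} \cdot 36 = \frac{1728}{7}$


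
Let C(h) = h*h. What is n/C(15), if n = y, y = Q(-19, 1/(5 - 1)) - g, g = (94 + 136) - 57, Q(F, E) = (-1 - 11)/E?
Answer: -221/225 ≈ -0.98222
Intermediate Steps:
C(h) = h²
Q(F, E) = -12/E
g = 173 (g = 230 - 57 = 173)
y = -221 (y = -12/(1/(5 - 1)) - 1*173 = -12/(1/4) - 173 = -12/¼ - 173 = -12*4 - 173 = -48 - 173 = -221)
n = -221
n/C(15) = -221/(15²) = -221/225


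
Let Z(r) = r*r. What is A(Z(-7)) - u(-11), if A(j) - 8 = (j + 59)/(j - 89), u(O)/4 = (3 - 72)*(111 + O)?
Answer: 276053/10 ≈ 27605.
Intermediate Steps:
u(O) = -30636 - 276*O (u(O) = 4*((3 - 72)*(111 + O)) = 4*(-69*(111 + O)) = 4*(-7659 - 69*O) = -30636 - 276*O)
Z(r) = r²
A(j) = 8 + (59 + j)/(-89 + j) (A(j) = 8 + (j + 59)/(j - 89) = 8 + (59 + j)/(-89 + j))
A(Z(-7)) - u(-11) = (-653 + 9*(-7)²)/(-89 + (-7)²) - (-30636 - 276*(-11)) = (-653 + 9*49)/(-89 + 49) - (-30636 + 3036) = (-653 + 441)/(-40) - 1*(-27600) = -1/40*(-212) + 27600 = 53/10 + 27600 = 276053/10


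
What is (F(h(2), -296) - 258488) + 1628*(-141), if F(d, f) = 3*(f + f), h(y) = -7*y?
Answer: -489812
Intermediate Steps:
F(d, f) = 6*f (F(d, f) = 3*(2*f) = 6*f)
(F(h(2), -296) - 258488) + 1628*(-141) = (6*(-296) - 258488) + 1628*(-141) = (-1776 - 258488) - 229548 = -260264 - 229548 = -489812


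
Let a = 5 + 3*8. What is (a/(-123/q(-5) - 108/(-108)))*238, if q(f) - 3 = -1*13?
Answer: 9860/19 ≈ 518.95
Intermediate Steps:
q(f) = -10 (q(f) = 3 - 1*13 = 3 - 13 = -10)
a = 29 (a = 5 + 24 = 29)
(a/(-123/q(-5) - 108/(-108)))*238 = (29/(-123/(-10) - 108/(-108)))*238 = (29/(-123*(-⅒) - 108*(-1/108)))*238 = (29/(123/10 + 1))*238 = (29/(133/10))*238 = (29*(10/133))*238 = (290/133)*238 = 9860/19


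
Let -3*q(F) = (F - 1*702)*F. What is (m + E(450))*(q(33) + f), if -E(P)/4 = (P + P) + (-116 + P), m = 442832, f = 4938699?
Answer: 2165859013968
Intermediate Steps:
q(F) = -F*(-702 + F)/3 (q(F) = -(F - 1*702)*F/3 = -(F - 702)*F/3 = -(-702 + F)*F/3 = -F*(-702 + F)/3)
E(P) = 464 - 12*P (E(P) = -4*((P + P) + (-116 + P)) = -4*(2*P + (-116 + P)) = -4*(-116 + 3*P) = 464 - 12*P)
(m + E(450))*(q(33) + f) = (442832 + (464 - 12*450))*((⅓)*33*(702 - 1*33) + 4938699) = (442832 + (464 - 5400))*((⅓)*33*(702 - 33) + 4938699) = (442832 - 4936)*((⅓)*33*669 + 4938699) = 437896*(7359 + 4938699) = 437896*4946058 = 2165859013968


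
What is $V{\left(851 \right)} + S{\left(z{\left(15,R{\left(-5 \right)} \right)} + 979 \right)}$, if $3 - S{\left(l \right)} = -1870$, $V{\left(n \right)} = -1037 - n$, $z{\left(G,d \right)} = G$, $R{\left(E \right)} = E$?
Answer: $-15$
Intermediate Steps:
$S{\left(l \right)} = 1873$ ($S{\left(l \right)} = 3 - -1870 = 3 + 1870 = 1873$)
$V{\left(851 \right)} + S{\left(z{\left(15,R{\left(-5 \right)} \right)} + 979 \right)} = \left(-1037 - 851\right) + 1873 = -1888 + 1873 = -15$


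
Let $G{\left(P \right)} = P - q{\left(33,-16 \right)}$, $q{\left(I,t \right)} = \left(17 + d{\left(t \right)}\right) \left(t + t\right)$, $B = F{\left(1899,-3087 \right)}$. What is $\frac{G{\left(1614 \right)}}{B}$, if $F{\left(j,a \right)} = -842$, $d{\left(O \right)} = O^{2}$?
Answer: $- \frac{5175}{421} \approx -12.292$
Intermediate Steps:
$B = -842$
$q{\left(I,t \right)} = 2 t \left(17 + t^{2}\right)$ ($q{\left(I,t \right)} = \left(17 + t^{2}\right) \left(t + t\right) = \left(17 + t^{2}\right) 2 t = 2 t \left(17 + t^{2}\right)$)
$G{\left(P \right)} = 8736 + P$ ($G{\left(P \right)} = P - 2 \left(-16\right) \left(17 + \left(-16\right)^{2}\right) = P - 2 \left(-16\right) \left(17 + 256\right) = P - 2 \left(-16\right) 273 = P - -8736 = P + 8736 = 8736 + P$)
$\frac{G{\left(1614 \right)}}{B} = \frac{8736 + 1614}{-842} = 10350 \left(- \frac{1}{842}\right) = - \frac{5175}{421}$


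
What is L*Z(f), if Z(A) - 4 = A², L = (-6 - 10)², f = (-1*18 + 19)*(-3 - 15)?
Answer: 83968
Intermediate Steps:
f = -18 (f = (-18 + 19)*(-18) = 1*(-18) = -18)
L = 256 (L = (-16)² = 256)
Z(A) = 4 + A²
L*Z(f) = 256*(4 + (-18)²) = 256*(4 + 324) = 256*328 = 83968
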